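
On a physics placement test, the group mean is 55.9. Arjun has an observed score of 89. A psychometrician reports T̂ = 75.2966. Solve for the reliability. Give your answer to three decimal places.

T̂ = ρX + (1 − ρ)μ  ⇒  T̂ − μ = ρ(X − μ)
ρ = (T̂ − μ)/(X − μ) = (75.2966 − 55.9) / (89 − 55.9) = 19.3966 / 33.1 = 0.58600

0.586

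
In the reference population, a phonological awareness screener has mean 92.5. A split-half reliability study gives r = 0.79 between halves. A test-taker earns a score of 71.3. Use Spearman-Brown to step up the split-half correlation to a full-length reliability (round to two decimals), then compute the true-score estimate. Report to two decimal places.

73.84

Spearman-Brown: ρ = 2r/(1 + r) = 2(0.79)/(1 + 0.79) = 1.580/1.79 = 0.8827 → 0.88
T̂ = ρX + (1 − ρ)μ
  = 0.88 × 71.3 + 0.12 × 92.5
  = 62.744 + 11.100
  = 73.844
  ≈ 73.84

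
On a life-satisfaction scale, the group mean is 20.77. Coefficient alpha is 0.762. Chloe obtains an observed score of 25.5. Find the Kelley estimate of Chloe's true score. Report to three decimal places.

24.374

Regress the observed score toward the mean by the unreliability: T̂ = 0.762·25.5 + 0.238·20.77 = 19.4310 + 4.94326 = 24.3743.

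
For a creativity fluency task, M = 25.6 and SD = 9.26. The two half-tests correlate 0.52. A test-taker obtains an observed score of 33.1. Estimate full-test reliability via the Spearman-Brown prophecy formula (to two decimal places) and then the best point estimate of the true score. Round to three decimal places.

Spearman-Brown: ρ = 2r/(1 + r) = 2(0.52)/(1 + 0.52) = 1.040/1.52 = 0.6842 → 0.68
Weight the observed score by reliability and the mean by (1 − reliability): T̂ = 0.68·33.1 + 0.32·25.6 = 22.508 + 8.192 = 30.7000.

30.700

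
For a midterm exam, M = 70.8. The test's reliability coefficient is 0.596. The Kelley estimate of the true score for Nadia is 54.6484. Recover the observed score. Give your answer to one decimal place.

T̂ = ρX + (1 − ρ)μ  ⇒  X = (T̂ − (1 − ρ)μ) / ρ
X = (54.6484 − 0.404 × 70.8) / 0.596 = (54.6484 − 28.6032) / 0.596 = 26.0452 / 0.596 = 43.700

43.7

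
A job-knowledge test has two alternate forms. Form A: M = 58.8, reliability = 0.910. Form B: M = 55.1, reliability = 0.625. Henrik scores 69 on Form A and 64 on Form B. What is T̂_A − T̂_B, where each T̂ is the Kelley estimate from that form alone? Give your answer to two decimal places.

7.42

T̂_A = 0.910(69) + 0.090(58.8) = 68.0820
T̂_B = 0.625(64) + 0.375(55.1) = 60.6625
T̂_A − T̂_B = 7.4195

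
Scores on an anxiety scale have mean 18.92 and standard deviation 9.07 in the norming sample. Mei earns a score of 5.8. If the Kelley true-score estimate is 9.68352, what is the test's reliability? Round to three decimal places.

0.704

T̂ = ρX + (1 − ρ)μ  ⇒  T̂ − μ = ρ(X − μ)
ρ = (T̂ − μ)/(X − μ) = (9.68352 − 18.92) / (5.8 − 18.92) = -9.23648 / -13.12 = 0.70400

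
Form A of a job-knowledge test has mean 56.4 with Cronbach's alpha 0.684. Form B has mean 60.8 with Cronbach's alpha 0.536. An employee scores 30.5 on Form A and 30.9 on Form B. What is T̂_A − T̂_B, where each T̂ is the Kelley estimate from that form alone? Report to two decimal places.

-6.09

T̂_A = 0.684(30.5) + 0.316(56.4) = 38.6844
T̂_B = 0.536(30.9) + 0.464(60.8) = 44.7736
T̂_A − T̂_B = -6.0892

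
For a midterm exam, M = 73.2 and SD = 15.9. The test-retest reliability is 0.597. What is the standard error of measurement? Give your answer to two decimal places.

10.09

SEM = SD · √(1 − ρ) = 15.9 × √0.403 = 15.9 × 0.6348 = 10.094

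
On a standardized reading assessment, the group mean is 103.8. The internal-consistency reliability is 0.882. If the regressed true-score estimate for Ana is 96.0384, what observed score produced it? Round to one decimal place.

95.0

T̂ = ρX + (1 − ρ)μ  ⇒  X = (T̂ − (1 − ρ)μ) / ρ
X = (96.0384 − 0.118 × 103.8) / 0.882 = (96.0384 − 12.2484) / 0.882 = 83.7900 / 0.882 = 95.000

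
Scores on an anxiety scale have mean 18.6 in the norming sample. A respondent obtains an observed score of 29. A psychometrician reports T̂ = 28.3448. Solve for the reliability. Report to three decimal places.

0.937

T̂ = ρX + (1 − ρ)μ  ⇒  T̂ − μ = ρ(X − μ)
ρ = (T̂ − μ)/(X − μ) = (28.3448 − 18.6) / (29 − 18.6) = 9.7448 / 10.4 = 0.93700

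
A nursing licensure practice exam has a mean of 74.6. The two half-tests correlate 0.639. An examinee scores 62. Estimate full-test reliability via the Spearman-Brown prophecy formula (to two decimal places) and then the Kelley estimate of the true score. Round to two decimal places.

64.77

Spearman-Brown: ρ = 2r/(1 + r) = 2(0.639)/(1 + 0.639) = 1.2780/1.639 = 0.7797 → 0.78
T̂ = 0.78(62) + 0.22(74.6) = 48.36 + 16.412 = 64.772 → 64.77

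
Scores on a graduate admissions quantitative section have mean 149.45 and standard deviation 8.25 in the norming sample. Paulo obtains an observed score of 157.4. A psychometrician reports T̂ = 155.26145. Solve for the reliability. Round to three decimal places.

0.731

T̂ = ρX + (1 − ρ)μ  ⇒  T̂ − μ = ρ(X − μ)
ρ = (T̂ − μ)/(X − μ) = (155.26145 − 149.45) / (157.4 − 149.45) = 5.81145 / 7.95 = 0.73100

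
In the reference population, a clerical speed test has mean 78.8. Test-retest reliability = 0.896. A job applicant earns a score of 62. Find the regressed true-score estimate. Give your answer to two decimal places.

T̂ = ρX + (1 − ρ)μ
  = 0.896 × 62 + 0.104 × 78.8
  = 55.552 + 8.1952
  = 63.747
  ≈ 63.75

63.75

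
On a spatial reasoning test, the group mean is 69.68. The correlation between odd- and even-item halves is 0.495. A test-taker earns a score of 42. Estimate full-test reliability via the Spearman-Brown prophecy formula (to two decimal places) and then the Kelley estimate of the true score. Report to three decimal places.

51.411

Spearman-Brown: ρ = 2r/(1 + r) = 2(0.495)/(1 + 0.495) = 0.9900/1.495 = 0.6622 → 0.66
T̂ = ρX + (1 − ρ)μ
  = 0.66 × 42 + 0.34 × 69.68
  = 27.72 + 23.6912
  = 51.4112
  ≈ 51.411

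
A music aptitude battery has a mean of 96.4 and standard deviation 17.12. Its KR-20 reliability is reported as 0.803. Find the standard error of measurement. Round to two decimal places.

SEM = SD · √(1 − ρ) = 17.12 × √0.197 = 17.12 × 0.4438 = 7.599

7.60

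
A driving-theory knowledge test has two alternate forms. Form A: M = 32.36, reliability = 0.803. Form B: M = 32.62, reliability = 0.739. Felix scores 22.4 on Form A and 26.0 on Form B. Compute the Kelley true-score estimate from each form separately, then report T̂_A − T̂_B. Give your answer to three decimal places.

T̂_A = 0.803(22.4) + 0.197(32.36) = 24.36212
T̂_B = 0.739(26.0) + 0.261(32.62) = 27.72782
T̂_A − T̂_B = -3.36570

-3.366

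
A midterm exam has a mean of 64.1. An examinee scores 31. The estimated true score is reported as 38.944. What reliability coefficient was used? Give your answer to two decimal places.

T̂ = ρX + (1 − ρ)μ  ⇒  T̂ − μ = ρ(X − μ)
ρ = (T̂ − μ)/(X − μ) = (38.944 − 64.1) / (31 − 64.1) = -25.156 / -33.1 = 0.7600

0.76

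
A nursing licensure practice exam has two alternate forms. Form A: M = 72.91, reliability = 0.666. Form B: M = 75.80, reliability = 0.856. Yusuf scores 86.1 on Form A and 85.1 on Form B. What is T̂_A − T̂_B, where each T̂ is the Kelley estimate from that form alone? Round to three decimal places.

T̂_A = 0.666(86.1) + 0.334(72.91) = 81.69454
T̂_B = 0.856(85.1) + 0.144(75.80) = 83.76080
T̂_A − T̂_B = -2.06626

-2.066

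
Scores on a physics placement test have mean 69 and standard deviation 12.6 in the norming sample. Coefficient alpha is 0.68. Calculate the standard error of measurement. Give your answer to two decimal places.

SEM = SD · √(1 − ρ) = 12.6 × √0.32 = 12.6 × 0.5657 = 7.128

7.13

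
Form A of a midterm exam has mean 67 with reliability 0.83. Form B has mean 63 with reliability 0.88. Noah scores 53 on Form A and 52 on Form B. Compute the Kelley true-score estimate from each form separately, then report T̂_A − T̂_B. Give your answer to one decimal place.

T̂_A = 0.83(53) + 0.17(67) = 55.380
T̂_B = 0.88(52) + 0.12(63) = 53.320
T̂_A − T̂_B = 2.060

2.1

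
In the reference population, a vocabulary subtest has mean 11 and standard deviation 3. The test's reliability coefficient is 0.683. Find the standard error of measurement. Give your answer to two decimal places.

SEM = SD · √(1 − ρ) = 3 × √0.317 = 3 × 0.5630 = 1.689

1.69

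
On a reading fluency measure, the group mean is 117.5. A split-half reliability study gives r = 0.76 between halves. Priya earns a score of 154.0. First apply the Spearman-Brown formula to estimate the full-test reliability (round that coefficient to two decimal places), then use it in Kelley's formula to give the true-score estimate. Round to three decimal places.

Spearman-Brown: ρ = 2r/(1 + r) = 2(0.76)/(1 + 0.76) = 1.520/1.76 = 0.8636 → 0.86
Weight the observed score by reliability and the mean by (1 − reliability): T̂ = 0.86·154.0 + 0.14·117.5 = 132.440 + 16.450 = 148.8900.

148.890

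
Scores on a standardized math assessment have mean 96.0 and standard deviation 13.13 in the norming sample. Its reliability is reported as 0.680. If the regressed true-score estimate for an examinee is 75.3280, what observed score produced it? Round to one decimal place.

T̂ = ρX + (1 − ρ)μ  ⇒  X = (T̂ − (1 − ρ)μ) / ρ
X = (75.3280 − 0.320 × 96.0) / 0.680 = (75.3280 − 30.7200) / 0.680 = 44.6080 / 0.680 = 65.600

65.6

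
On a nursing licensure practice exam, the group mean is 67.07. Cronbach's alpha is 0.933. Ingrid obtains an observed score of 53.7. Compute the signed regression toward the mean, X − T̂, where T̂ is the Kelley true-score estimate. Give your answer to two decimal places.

-0.90

T̂ = 0.933(53.7) + 0.067(67.07) = 50.1021 + 4.49369 = 54.5958 → 54.596
X − T̂ = 53.7 − 54.596 = -0.896 → -0.90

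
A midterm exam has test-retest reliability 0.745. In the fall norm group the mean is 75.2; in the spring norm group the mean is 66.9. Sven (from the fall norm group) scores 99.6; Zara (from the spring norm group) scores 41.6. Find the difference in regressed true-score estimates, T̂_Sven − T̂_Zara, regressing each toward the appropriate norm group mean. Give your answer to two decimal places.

T̂_Sven = 0.745(99.6) + 0.255(75.2) = 93.3780
T̂_Zara = 0.745(41.6) + 0.255(66.9) = 48.0515
Difference = 93.3780 − 48.0515 = 45.3265

45.33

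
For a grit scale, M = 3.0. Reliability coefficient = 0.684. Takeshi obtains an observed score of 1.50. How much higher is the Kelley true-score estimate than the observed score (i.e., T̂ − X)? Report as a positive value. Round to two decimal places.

0.47

Regress the observed score toward the mean by the unreliability: T̂ = 0.684·1.50 + 0.316·3.0 = 1.02600 + 0.9480 = 1.9740.
T̂ − X = 1.974 − 1.50 = 0.474 → 0.47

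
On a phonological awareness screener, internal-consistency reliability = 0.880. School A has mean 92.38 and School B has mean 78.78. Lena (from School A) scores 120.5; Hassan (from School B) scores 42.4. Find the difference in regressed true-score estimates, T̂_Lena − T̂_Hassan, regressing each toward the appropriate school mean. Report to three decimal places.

T̂_Lena = 0.880(120.5) + 0.120(92.38) = 117.12560
T̂_Hassan = 0.880(42.4) + 0.120(78.78) = 46.76560
Difference = 117.12560 − 46.76560 = 70.36000

70.360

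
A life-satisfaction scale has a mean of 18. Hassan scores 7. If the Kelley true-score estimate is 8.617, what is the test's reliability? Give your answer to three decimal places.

0.853

T̂ = ρX + (1 − ρ)μ  ⇒  T̂ − μ = ρ(X − μ)
ρ = (T̂ − μ)/(X − μ) = (8.617 − 18) / (7 − 18) = -9.383 / -11.0 = 0.85300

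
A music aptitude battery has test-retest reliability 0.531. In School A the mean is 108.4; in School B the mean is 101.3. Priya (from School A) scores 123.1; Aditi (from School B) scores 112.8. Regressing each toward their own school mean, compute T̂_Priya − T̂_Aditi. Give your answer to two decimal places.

T̂_Priya = 0.531(123.1) + 0.469(108.4) = 116.2057
T̂_Aditi = 0.531(112.8) + 0.469(101.3) = 107.4065
Difference = 116.2057 − 107.4065 = 8.7992

8.80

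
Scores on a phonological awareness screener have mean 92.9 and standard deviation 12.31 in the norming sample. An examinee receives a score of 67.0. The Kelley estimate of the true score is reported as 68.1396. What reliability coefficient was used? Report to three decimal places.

0.956

T̂ = ρX + (1 − ρ)μ  ⇒  T̂ − μ = ρ(X − μ)
ρ = (T̂ − μ)/(X − μ) = (68.1396 − 92.9) / (67.0 − 92.9) = -24.7604 / -25.9 = 0.95600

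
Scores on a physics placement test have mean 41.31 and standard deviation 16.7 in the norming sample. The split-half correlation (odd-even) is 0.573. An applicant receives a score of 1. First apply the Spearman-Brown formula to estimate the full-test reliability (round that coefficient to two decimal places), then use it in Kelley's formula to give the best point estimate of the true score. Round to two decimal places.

11.88

Spearman-Brown: ρ = 2r/(1 + r) = 2(0.573)/(1 + 0.573) = 1.1460/1.573 = 0.7285 → 0.73
T̂ = ρX + (1 − ρ)μ
  = 0.73 × 1 + 0.27 × 41.31
  = 0.73 + 11.1537
  = 11.884
  ≈ 11.88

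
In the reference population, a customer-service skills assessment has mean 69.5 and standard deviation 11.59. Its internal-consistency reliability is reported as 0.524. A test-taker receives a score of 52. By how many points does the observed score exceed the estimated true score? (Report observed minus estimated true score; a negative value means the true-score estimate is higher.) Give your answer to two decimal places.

-8.33

T̂ = ρX + (1 − ρ)μ
  = 0.524 × 52 + 0.476 × 69.5
  = 27.248 + 33.0820
  = 60.3300
  ≈ 60.330
X − T̂ = 52 − 60.330 = -8.330 → -8.33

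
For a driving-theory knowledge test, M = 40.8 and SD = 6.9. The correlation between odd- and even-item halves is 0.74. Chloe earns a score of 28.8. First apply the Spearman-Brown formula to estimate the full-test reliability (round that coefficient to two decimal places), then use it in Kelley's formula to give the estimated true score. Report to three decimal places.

30.600

Spearman-Brown: ρ = 2r/(1 + r) = 2(0.74)/(1 + 0.74) = 1.480/1.74 = 0.8506 → 0.85
T̂ = 0.85(28.8) + 0.15(40.8) = 24.480 + 6.120 = 30.6000 → 30.600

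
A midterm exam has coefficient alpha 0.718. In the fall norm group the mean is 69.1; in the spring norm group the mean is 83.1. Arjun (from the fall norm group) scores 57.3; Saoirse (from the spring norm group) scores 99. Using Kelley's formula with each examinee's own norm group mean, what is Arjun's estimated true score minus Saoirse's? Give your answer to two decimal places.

T̂_Arjun = 0.718(57.3) + 0.282(69.1) = 60.6276
T̂_Saoirse = 0.718(99) + 0.282(83.1) = 94.5162
Difference = 60.6276 − 94.5162 = -33.8886

-33.89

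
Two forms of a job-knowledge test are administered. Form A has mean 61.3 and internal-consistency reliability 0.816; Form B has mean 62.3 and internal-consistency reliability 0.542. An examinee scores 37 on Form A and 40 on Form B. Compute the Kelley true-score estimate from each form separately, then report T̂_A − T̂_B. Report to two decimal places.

-8.74

T̂_A = 0.816(37) + 0.184(61.3) = 41.4712
T̂_B = 0.542(40) + 0.458(62.3) = 50.2134
T̂_A − T̂_B = -8.7422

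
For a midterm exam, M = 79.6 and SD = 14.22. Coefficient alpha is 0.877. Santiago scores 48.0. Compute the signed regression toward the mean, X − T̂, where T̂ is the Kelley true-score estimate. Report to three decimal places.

-3.887

Regress the observed score toward the mean by the unreliability: T̂ = 0.877·48.0 + 0.123·79.6 = 42.0960 + 9.7908 = 51.88680.
X − T̂ = 48.0 − 51.8868 = -3.8868 → -3.887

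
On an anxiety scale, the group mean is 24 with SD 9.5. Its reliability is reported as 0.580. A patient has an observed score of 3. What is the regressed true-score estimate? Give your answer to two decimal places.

T̂ = ρX + (1 − ρ)μ
  = 0.580 × 3 + 0.420 × 24
  = 1.740 + 10.080
  = 11.820
  ≈ 11.82

11.82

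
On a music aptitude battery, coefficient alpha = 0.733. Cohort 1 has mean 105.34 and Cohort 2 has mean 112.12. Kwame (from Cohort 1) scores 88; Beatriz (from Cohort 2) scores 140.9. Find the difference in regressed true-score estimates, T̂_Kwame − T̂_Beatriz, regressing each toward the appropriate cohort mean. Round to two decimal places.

T̂_Kwame = 0.733(88) + 0.267(105.34) = 92.6298
T̂_Beatriz = 0.733(140.9) + 0.267(112.12) = 133.2157
Difference = 92.6298 − 133.2157 = -40.5860

-40.59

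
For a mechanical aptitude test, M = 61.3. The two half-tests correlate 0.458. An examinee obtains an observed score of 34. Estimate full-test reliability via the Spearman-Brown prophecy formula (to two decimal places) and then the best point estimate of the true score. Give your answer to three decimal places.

Spearman-Brown: ρ = 2r/(1 + r) = 2(0.458)/(1 + 0.458) = 0.9160/1.458 = 0.6283 → 0.63
T̂ = ρX + (1 − ρ)μ
  = 0.63 × 34 + 0.37 × 61.3
  = 21.42 + 22.681
  = 44.1010
  ≈ 44.101

44.101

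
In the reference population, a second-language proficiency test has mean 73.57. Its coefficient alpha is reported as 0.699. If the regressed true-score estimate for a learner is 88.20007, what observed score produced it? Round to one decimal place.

T̂ = ρX + (1 − ρ)μ  ⇒  X = (T̂ − (1 − ρ)μ) / ρ
X = (88.20007 − 0.301 × 73.57) / 0.699 = (88.20007 − 22.14457) / 0.699 = 66.05550 / 0.699 = 94.500

94.5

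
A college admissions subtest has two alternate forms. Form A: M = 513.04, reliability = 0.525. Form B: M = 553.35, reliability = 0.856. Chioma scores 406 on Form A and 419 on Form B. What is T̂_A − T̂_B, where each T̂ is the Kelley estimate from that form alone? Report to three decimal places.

T̂_A = 0.525(406) + 0.475(513.04) = 456.84400
T̂_B = 0.856(419) + 0.144(553.35) = 438.34640
T̂_A − T̂_B = 18.49760

18.498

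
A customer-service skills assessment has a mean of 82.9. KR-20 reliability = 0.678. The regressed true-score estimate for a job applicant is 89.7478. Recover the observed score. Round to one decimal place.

93.0

T̂ = ρX + (1 − ρ)μ  ⇒  X = (T̂ − (1 − ρ)μ) / ρ
X = (89.7478 − 0.322 × 82.9) / 0.678 = (89.7478 − 26.6938) / 0.678 = 63.0540 / 0.678 = 93.000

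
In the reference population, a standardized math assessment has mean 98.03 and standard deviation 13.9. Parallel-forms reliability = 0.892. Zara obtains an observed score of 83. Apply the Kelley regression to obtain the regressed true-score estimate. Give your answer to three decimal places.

Regress the observed score toward the mean by the unreliability: T̂ = 0.892·83 + 0.108·98.03 = 74.036 + 10.58724 = 84.6232.

84.623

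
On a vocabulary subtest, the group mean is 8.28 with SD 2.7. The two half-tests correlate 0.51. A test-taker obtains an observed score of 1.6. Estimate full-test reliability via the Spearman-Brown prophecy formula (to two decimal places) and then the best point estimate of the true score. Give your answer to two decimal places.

Spearman-Brown: ρ = 2r/(1 + r) = 2(0.51)/(1 + 0.51) = 1.020/1.51 = 0.6755 → 0.68
T̂ = 0.68(1.6) + 0.32(8.28) = 1.088 + 2.6496 = 3.738 → 3.74

3.74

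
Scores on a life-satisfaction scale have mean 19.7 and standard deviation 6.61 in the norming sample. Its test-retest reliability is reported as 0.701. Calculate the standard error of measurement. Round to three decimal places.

3.614

SEM = SD · √(1 − ρ) = 6.61 × √0.299 = 6.61 × 0.5468 = 3.6144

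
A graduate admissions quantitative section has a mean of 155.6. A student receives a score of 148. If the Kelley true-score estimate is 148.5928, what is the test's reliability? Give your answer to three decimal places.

0.922

T̂ = ρX + (1 − ρ)μ  ⇒  T̂ − μ = ρ(X − μ)
ρ = (T̂ − μ)/(X − μ) = (148.5928 − 155.6) / (148 − 155.6) = -7.0072 / -7.6 = 0.92200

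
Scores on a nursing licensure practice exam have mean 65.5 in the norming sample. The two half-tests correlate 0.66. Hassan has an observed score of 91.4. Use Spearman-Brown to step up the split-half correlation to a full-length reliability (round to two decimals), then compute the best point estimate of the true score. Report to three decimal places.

Spearman-Brown: ρ = 2r/(1 + r) = 2(0.66)/(1 + 0.66) = 1.320/1.66 = 0.7952 → 0.80
Kelley's formula gives T̂ = 0.80·91.4 + 0.20·65.5 = 73.120 + 13.100 = 86.2200.

86.220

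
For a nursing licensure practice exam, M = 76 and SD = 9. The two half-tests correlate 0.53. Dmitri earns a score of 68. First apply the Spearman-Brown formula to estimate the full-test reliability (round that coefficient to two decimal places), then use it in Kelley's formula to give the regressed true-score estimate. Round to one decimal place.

Spearman-Brown: ρ = 2r/(1 + r) = 2(0.53)/(1 + 0.53) = 1.060/1.53 = 0.6928 → 0.69
T̂ = ρX + (1 − ρ)μ
  = 0.69 × 68 + 0.31 × 76
  = 46.92 + 23.56
  = 70.48
  ≈ 70.5

70.5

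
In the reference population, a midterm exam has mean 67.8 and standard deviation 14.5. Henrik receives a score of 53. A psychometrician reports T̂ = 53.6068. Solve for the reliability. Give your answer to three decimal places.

T̂ = ρX + (1 − ρ)μ  ⇒  T̂ − μ = ρ(X − μ)
ρ = (T̂ − μ)/(X − μ) = (53.6068 − 67.8) / (53 − 67.8) = -14.1932 / -14.8 = 0.95900

0.959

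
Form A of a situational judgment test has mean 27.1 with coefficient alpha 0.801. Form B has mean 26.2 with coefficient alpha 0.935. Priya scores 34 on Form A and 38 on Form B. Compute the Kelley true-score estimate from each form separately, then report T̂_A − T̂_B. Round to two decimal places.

-4.61

T̂_A = 0.801(34) + 0.199(27.1) = 32.6269
T̂_B = 0.935(38) + 0.065(26.2) = 37.2330
T̂_A − T̂_B = -4.6061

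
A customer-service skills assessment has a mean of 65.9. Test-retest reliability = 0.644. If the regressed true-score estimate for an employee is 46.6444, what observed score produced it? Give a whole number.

36

T̂ = ρX + (1 − ρ)μ  ⇒  X = (T̂ − (1 − ρ)μ) / ρ
X = (46.6444 − 0.356 × 65.9) / 0.644 = (46.6444 − 23.4604) / 0.644 = 23.1840 / 0.644 = 36.00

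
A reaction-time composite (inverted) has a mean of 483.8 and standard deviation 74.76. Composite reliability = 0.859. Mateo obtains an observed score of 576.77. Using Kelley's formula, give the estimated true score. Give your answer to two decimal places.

563.66

Regress the observed score toward the mean by the unreliability: T̂ = 0.859·576.77 + 0.141·483.8 = 495.44543 + 68.2158 = 563.661.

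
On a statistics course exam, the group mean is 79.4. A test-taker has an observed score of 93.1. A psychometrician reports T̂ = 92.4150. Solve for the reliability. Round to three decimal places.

0.950

T̂ = ρX + (1 − ρ)μ  ⇒  T̂ − μ = ρ(X − μ)
ρ = (T̂ − μ)/(X − μ) = (92.4150 − 79.4) / (93.1 − 79.4) = 13.0150 / 13.7 = 0.95000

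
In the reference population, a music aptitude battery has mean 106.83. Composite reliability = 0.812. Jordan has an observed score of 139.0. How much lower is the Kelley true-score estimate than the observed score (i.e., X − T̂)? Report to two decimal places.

6.05

T̂ = ρX + (1 − ρ)μ
  = 0.812 × 139.0 + 0.188 × 106.83
  = 112.8680 + 20.08404
  = 132.9520
  ≈ 132.952
X − T̂ = 139.0 − 132.952 = 6.048 → 6.05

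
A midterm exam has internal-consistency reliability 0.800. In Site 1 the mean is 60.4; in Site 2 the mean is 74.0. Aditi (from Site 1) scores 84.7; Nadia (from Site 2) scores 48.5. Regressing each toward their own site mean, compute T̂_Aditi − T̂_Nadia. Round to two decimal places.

T̂_Aditi = 0.800(84.7) + 0.200(60.4) = 79.8400
T̂_Nadia = 0.800(48.5) + 0.200(74.0) = 53.6000
Difference = 79.8400 − 53.6000 = 26.2400

26.24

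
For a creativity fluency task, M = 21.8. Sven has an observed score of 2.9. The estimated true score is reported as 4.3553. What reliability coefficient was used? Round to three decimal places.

0.923

T̂ = ρX + (1 − ρ)μ  ⇒  T̂ − μ = ρ(X − μ)
ρ = (T̂ − μ)/(X − μ) = (4.3553 − 21.8) / (2.9 − 21.8) = -17.4447 / -18.9 = 0.92300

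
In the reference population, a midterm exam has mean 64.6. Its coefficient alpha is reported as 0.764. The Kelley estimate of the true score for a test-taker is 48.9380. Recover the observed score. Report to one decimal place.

T̂ = ρX + (1 − ρ)μ  ⇒  X = (T̂ − (1 − ρ)μ) / ρ
X = (48.9380 − 0.236 × 64.6) / 0.764 = (48.9380 − 15.2456) / 0.764 = 33.6924 / 0.764 = 44.100

44.1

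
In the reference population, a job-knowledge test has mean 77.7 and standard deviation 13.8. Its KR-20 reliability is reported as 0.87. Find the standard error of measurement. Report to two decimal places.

4.98

SEM = SD · √(1 − ρ) = 13.8 × √0.13 = 13.8 × 0.3606 = 4.976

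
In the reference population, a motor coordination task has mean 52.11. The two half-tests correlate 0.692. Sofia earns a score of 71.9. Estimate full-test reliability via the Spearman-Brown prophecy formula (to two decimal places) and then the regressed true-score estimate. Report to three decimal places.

Spearman-Brown: ρ = 2r/(1 + r) = 2(0.692)/(1 + 0.692) = 1.3840/1.692 = 0.8180 → 0.82
T̂ = 0.82(71.9) + 0.18(52.11) = 58.958 + 9.3798 = 68.3378 → 68.338

68.338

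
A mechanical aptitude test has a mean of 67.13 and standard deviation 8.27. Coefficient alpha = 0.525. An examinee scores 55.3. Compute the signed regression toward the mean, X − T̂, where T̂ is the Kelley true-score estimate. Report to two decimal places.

T̂ = ρX + (1 − ρ)μ
  = 0.525 × 55.3 + 0.475 × 67.13
  = 29.0325 + 31.88675
  = 60.9192
  ≈ 60.919
X − T̂ = 55.3 − 60.919 = -5.619 → -5.62

-5.62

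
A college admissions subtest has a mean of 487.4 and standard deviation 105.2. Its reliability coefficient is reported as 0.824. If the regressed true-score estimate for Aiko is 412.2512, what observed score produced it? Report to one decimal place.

396.2

T̂ = ρX + (1 − ρ)μ  ⇒  X = (T̂ − (1 − ρ)μ) / ρ
X = (412.2512 − 0.176 × 487.4) / 0.824 = (412.2512 − 85.7824) / 0.824 = 326.4688 / 0.824 = 396.200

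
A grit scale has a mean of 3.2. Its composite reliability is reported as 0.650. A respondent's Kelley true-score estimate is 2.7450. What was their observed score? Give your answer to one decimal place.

2.5

T̂ = ρX + (1 − ρ)μ  ⇒  X = (T̂ − (1 − ρ)μ) / ρ
X = (2.7450 − 0.350 × 3.2) / 0.650 = (2.7450 − 1.1200) / 0.650 = 1.6250 / 0.650 = 2.500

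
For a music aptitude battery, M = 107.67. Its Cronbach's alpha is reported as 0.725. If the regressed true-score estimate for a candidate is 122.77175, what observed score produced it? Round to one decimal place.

T̂ = ρX + (1 − ρ)μ  ⇒  X = (T̂ − (1 − ρ)μ) / ρ
X = (122.77175 − 0.275 × 107.67) / 0.725 = (122.77175 − 29.60925) / 0.725 = 93.16250 / 0.725 = 128.500

128.5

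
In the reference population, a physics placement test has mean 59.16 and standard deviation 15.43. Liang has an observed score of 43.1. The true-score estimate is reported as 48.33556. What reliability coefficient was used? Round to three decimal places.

T̂ = ρX + (1 − ρ)μ  ⇒  T̂ − μ = ρ(X − μ)
ρ = (T̂ − μ)/(X − μ) = (48.33556 − 59.16) / (43.1 − 59.16) = -10.82444 / -16.06 = 0.67400

0.674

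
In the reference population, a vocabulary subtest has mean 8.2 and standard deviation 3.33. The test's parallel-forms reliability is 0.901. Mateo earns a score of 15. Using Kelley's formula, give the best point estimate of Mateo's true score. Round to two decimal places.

14.33

T̂ = ρX + (1 − ρ)μ
  = 0.901 × 15 + 0.099 × 8.2
  = 13.515 + 0.8118
  = 14.327
  ≈ 14.33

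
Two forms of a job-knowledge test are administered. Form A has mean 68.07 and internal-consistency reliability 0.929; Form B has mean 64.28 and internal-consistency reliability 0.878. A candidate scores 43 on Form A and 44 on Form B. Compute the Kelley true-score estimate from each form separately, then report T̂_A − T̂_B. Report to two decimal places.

T̂_A = 0.929(43) + 0.071(68.07) = 44.7800
T̂_B = 0.878(44) + 0.122(64.28) = 46.4742
T̂_A − T̂_B = -1.6942

-1.69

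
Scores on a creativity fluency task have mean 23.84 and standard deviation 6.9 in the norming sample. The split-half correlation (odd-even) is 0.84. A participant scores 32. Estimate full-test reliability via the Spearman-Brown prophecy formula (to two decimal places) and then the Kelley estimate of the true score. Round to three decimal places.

Spearman-Brown: ρ = 2r/(1 + r) = 2(0.84)/(1 + 0.84) = 1.680/1.84 = 0.9130 → 0.91
Regress the observed score toward the mean by the unreliability: T̂ = 0.91·32 + 0.09·23.84 = 29.12 + 2.1456 = 31.2656.

31.266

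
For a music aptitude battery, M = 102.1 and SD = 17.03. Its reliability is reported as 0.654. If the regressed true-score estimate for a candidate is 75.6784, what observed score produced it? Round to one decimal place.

61.7

T̂ = ρX + (1 − ρ)μ  ⇒  X = (T̂ − (1 − ρ)μ) / ρ
X = (75.6784 − 0.346 × 102.1) / 0.654 = (75.6784 − 35.3266) / 0.654 = 40.3518 / 0.654 = 61.700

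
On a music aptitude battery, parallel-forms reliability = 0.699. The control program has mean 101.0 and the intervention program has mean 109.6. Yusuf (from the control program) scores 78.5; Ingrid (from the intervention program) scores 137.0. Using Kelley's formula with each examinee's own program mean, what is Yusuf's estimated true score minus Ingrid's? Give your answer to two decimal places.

-43.48

T̂_Yusuf = 0.699(78.5) + 0.301(101.0) = 85.2725
T̂_Ingrid = 0.699(137.0) + 0.301(109.6) = 128.7526
Difference = 85.2725 − 128.7526 = -43.4801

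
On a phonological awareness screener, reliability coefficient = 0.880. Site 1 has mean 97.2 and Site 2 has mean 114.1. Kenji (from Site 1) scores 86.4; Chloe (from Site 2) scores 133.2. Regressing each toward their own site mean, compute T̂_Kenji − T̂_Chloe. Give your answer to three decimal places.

-43.212

T̂_Kenji = 0.880(86.4) + 0.120(97.2) = 87.69600
T̂_Chloe = 0.880(133.2) + 0.120(114.1) = 130.90800
Difference = 87.69600 − 130.90800 = -43.21200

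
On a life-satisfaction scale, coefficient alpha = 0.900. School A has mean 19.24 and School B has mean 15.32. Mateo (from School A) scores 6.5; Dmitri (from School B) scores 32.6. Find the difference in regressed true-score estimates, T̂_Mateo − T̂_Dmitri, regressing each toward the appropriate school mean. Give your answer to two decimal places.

T̂_Mateo = 0.900(6.5) + 0.100(19.24) = 7.7740
T̂_Dmitri = 0.900(32.6) + 0.100(15.32) = 30.8720
Difference = 7.7740 − 30.8720 = -23.0980

-23.10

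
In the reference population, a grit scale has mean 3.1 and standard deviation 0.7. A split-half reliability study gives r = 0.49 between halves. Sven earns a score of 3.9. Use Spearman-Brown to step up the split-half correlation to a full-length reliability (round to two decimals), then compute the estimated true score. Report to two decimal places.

Spearman-Brown: ρ = 2r/(1 + r) = 2(0.49)/(1 + 0.49) = 0.980/1.49 = 0.6577 → 0.66
T̂ = ρX + (1 − ρ)μ
  = 0.66 × 3.9 + 0.34 × 3.1
  = 2.574 + 1.054
  = 3.628
  ≈ 3.63

3.63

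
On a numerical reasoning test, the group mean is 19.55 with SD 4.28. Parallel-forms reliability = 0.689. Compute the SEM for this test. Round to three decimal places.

SEM = SD · √(1 − ρ) = 4.28 × √0.311 = 4.28 × 0.5577 = 2.3868

2.387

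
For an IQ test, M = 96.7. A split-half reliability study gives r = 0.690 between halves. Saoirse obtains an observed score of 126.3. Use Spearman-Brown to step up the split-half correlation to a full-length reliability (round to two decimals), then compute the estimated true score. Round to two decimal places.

120.97

Spearman-Brown: ρ = 2r/(1 + r) = 2(0.690)/(1 + 0.690) = 1.3800/1.690 = 0.8166 → 0.82
T̂ = ρX + (1 − ρ)μ
  = 0.82 × 126.3 + 0.18 × 96.7
  = 103.566 + 17.406
  = 120.972
  ≈ 120.97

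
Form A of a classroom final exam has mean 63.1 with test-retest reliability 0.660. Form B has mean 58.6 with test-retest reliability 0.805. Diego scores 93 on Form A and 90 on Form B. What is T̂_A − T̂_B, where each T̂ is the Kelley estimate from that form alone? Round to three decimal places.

-1.043

T̂_A = 0.660(93) + 0.340(63.1) = 82.83400
T̂_B = 0.805(90) + 0.195(58.6) = 83.87700
T̂_A − T̂_B = -1.04300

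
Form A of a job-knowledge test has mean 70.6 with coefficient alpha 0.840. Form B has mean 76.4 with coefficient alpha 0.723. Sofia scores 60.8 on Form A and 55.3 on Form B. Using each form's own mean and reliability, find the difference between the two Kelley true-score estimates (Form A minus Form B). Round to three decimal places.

1.223

T̂_A = 0.840(60.8) + 0.160(70.6) = 62.36800
T̂_B = 0.723(55.3) + 0.277(76.4) = 61.14470
T̂_A − T̂_B = 1.22330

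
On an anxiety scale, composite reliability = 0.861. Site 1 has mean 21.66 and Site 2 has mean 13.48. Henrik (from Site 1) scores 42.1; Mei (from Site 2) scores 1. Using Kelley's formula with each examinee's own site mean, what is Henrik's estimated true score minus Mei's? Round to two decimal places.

T̂_Henrik = 0.861(42.1) + 0.139(21.66) = 39.2588
T̂_Mei = 0.861(1) + 0.139(13.48) = 2.7347
Difference = 39.2588 − 2.7347 = 36.5241

36.52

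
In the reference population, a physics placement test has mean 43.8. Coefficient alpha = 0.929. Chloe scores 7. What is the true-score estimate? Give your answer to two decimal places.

9.61

T̂ = 0.929(7) + 0.071(43.8) = 6.503 + 3.1098 = 9.613 → 9.61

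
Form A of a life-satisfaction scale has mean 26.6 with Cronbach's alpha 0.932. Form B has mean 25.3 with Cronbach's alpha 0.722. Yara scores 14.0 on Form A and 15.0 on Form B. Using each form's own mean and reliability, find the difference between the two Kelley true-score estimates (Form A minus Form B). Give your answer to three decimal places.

T̂_A = 0.932(14.0) + 0.068(26.6) = 14.85680
T̂_B = 0.722(15.0) + 0.278(25.3) = 17.86340
T̂_A − T̂_B = -3.00660

-3.007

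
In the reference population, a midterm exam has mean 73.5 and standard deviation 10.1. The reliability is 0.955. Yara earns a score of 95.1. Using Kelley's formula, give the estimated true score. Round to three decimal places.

T̂ = ρX + (1 − ρ)μ
  = 0.955 × 95.1 + 0.045 × 73.5
  = 90.8205 + 3.3075
  = 94.1280
  ≈ 94.128

94.128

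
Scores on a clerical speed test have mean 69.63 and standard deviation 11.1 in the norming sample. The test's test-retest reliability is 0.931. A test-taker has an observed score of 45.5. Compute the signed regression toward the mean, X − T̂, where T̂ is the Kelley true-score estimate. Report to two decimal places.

-1.66

T̂ = 0.931(45.5) + 0.069(69.63) = 42.3605 + 4.80447 = 47.1650 → 47.165
X − T̂ = 45.5 − 47.165 = -1.665 → -1.66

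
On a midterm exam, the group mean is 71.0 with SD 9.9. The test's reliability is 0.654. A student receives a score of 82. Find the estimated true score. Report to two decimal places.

T̂ = ρX + (1 − ρ)μ
  = 0.654 × 82 + 0.346 × 71.0
  = 53.628 + 24.5660
  = 78.194
  ≈ 78.19

78.19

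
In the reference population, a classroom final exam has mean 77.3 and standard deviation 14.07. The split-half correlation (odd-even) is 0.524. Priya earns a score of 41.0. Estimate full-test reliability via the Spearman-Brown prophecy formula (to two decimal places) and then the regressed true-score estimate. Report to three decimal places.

52.253

Spearman-Brown: ρ = 2r/(1 + r) = 2(0.524)/(1 + 0.524) = 1.0480/1.524 = 0.6877 → 0.69
Weight the observed score by reliability and the mean by (1 − reliability): T̂ = 0.69·41.0 + 0.31·77.3 = 28.290 + 23.963 = 52.2530.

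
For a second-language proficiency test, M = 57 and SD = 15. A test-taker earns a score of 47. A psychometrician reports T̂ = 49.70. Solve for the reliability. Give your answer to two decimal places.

T̂ = ρX + (1 − ρ)μ  ⇒  T̂ − μ = ρ(X − μ)
ρ = (T̂ − μ)/(X − μ) = (49.70 − 57) / (47 − 57) = -7.30 / -10.0 = 0.7300

0.73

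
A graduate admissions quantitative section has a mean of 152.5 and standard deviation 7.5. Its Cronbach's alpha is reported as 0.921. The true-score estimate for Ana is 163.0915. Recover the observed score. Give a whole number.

T̂ = ρX + (1 − ρ)μ  ⇒  X = (T̂ − (1 − ρ)μ) / ρ
X = (163.0915 − 0.079 × 152.5) / 0.921 = (163.0915 − 12.0475) / 0.921 = 151.0440 / 0.921 = 164.00

164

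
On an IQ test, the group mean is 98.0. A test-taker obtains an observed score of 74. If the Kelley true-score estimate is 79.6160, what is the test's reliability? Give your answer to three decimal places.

0.766

T̂ = ρX + (1 − ρ)μ  ⇒  T̂ − μ = ρ(X − μ)
ρ = (T̂ − μ)/(X − μ) = (79.6160 − 98.0) / (74 − 98.0) = -18.3840 / -24.0 = 0.76600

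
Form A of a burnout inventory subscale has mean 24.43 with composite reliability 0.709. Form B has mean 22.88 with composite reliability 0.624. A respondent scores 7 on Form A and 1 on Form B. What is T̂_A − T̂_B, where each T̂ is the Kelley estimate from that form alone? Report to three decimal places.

2.845

T̂_A = 0.709(7) + 0.291(24.43) = 12.07213
T̂_B = 0.624(1) + 0.376(22.88) = 9.22688
T̂_A − T̂_B = 2.84525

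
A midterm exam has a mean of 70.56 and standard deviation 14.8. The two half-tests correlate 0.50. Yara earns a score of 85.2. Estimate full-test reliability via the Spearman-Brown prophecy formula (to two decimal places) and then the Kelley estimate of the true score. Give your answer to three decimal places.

80.369

Spearman-Brown: ρ = 2r/(1 + r) = 2(0.50)/(1 + 0.50) = 1.000/1.50 = 0.6667 → 0.67
T̂ = 0.67(85.2) + 0.33(70.56) = 57.084 + 23.2848 = 80.3688 → 80.369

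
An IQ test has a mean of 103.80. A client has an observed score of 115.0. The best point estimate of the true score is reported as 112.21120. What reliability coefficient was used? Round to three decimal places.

T̂ = ρX + (1 − ρ)μ  ⇒  T̂ − μ = ρ(X − μ)
ρ = (T̂ − μ)/(X − μ) = (112.21120 − 103.80) / (115.0 − 103.80) = 8.41120 / 11.20 = 0.75100

0.751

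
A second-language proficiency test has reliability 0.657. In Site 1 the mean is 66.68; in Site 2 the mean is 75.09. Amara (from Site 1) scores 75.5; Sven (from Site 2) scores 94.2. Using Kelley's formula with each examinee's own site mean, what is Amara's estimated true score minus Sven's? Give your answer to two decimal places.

T̂_Amara = 0.657(75.5) + 0.343(66.68) = 72.4747
T̂_Sven = 0.657(94.2) + 0.343(75.09) = 87.6453
Difference = 72.4747 − 87.6453 = -15.1705

-15.17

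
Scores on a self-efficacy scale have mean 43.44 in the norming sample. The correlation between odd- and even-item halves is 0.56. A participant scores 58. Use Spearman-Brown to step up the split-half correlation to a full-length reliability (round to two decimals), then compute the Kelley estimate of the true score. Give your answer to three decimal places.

53.923

Spearman-Brown: ρ = 2r/(1 + r) = 2(0.56)/(1 + 0.56) = 1.120/1.56 = 0.7179 → 0.72
Regress the observed score toward the mean by the unreliability: T̂ = 0.72·58 + 0.28·43.44 = 41.76 + 12.1632 = 53.9232.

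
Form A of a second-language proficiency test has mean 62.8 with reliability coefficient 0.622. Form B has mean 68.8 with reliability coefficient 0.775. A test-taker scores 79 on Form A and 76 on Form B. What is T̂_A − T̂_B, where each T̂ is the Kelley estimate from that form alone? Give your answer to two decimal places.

T̂_A = 0.622(79) + 0.378(62.8) = 72.8764
T̂_B = 0.775(76) + 0.225(68.8) = 74.3800
T̂_A − T̂_B = -1.5036

-1.50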